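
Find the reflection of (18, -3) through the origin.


Reflection through origin: (x, y) -> (-x, -y)
(18, -3) -> (-18, 3)

(-18, 3)


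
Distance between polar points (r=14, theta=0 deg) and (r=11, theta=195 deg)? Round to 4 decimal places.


d = sqrt(r1^2 + r2^2 - 2*r1*r2*cos(t2-t1))
d = sqrt(14^2 + 11^2 - 2*14*11*cos(195-0)) = 24.7892

24.7892


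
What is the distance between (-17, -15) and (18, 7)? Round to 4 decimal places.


d = sqrt((18--17)^2 + (7--15)^2) = 41.3401

41.3401


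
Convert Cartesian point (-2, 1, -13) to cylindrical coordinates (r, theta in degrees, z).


r = sqrt((-2)^2 + 1^2) = 2.2361
theta = atan2(1, -2) = 153.4349 deg
z = -13

r = 2.2361, theta = 153.4349 deg, z = -13


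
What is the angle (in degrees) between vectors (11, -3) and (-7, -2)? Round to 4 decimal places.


dot = 11*-7 + -3*-2 = -71
|u| = 11.4018, |v| = 7.2801
cos(angle) = -0.8554
angle = 148.7995 degrees

148.7995 degrees


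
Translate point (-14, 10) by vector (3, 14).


Translation: (x+dx, y+dy) = (-14+3, 10+14) = (-11, 24)

(-11, 24)


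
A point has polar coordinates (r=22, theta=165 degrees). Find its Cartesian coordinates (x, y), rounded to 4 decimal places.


x = 22 * cos(165) = -21.2504
y = 22 * sin(165) = 5.694

(-21.2504, 5.694)


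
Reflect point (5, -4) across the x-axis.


Reflection across x-axis: (x, y) -> (x, -y)
(5, -4) -> (5, 4)

(5, 4)


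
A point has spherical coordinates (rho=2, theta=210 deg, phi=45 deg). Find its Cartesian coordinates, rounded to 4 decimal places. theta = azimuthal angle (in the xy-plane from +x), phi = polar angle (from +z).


x = 2 * sin(45) * cos(210) = -1.2247
y = 2 * sin(45) * sin(210) = -0.7071
z = 2 * cos(45) = 1.4142

(-1.2247, -0.7071, 1.4142)


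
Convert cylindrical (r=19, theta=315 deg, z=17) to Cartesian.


x = 19 * cos(315) = 13.435
y = 19 * sin(315) = -13.435
z = 17

(13.435, -13.435, 17)


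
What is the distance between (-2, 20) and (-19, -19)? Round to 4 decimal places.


d = sqrt((-19--2)^2 + (-19-20)^2) = 42.5441

42.5441


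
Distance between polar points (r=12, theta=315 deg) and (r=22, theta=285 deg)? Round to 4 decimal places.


d = sqrt(r1^2 + r2^2 - 2*r1*r2*cos(t2-t1))
d = sqrt(12^2 + 22^2 - 2*12*22*cos(285-315)) = 13.0667

13.0667


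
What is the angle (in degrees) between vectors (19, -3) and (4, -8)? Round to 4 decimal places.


dot = 19*4 + -3*-8 = 100
|u| = 19.2354, |v| = 8.9443
cos(angle) = 0.5812
angle = 54.4623 degrees

54.4623 degrees


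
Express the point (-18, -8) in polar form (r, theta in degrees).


r = sqrt((-18)^2 + (-8)^2) = 19.6977
theta = atan2(-8, -18) = 203.9625 degrees

r = 19.6977, theta = 203.9625 degrees


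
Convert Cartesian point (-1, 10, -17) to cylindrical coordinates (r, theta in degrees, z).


r = sqrt((-1)^2 + 10^2) = 10.0499
theta = atan2(10, -1) = 95.7106 deg
z = -17

r = 10.0499, theta = 95.7106 deg, z = -17


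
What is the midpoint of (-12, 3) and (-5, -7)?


Midpoint = ((-12+-5)/2, (3+-7)/2) = (-8.5, -2)

(-8.5, -2)


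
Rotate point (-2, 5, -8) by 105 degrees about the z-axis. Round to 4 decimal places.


x' = -2*cos(105) - 5*sin(105) = -4.312
y' = -2*sin(105) + 5*cos(105) = -3.2259
z' = -8

(-4.312, -3.2259, -8)


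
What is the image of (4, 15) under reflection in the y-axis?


Reflection across y-axis: (x, y) -> (-x, y)
(4, 15) -> (-4, 15)

(-4, 15)


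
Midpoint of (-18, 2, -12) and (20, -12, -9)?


Midpoint = ((-18+20)/2, (2+-12)/2, (-12+-9)/2) = (1, -5, -10.5)

(1, -5, -10.5)


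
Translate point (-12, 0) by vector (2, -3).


Translation: (x+dx, y+dy) = (-12+2, 0+-3) = (-10, -3)

(-10, -3)


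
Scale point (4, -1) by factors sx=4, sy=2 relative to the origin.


Scaling: (x*sx, y*sy) = (4*4, -1*2) = (16, -2)

(16, -2)


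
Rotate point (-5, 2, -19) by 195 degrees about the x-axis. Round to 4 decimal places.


x' = -5
y' = 2*cos(195) - -19*sin(195) = -6.8494
z' = 2*sin(195) + -19*cos(195) = 17.835

(-5, -6.8494, 17.835)


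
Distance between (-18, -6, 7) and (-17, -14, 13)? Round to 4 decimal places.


d = sqrt((-17--18)^2 + (-14--6)^2 + (13-7)^2) = 10.0499

10.0499


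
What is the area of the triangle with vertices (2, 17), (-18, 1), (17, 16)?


Area = |x1(y2-y3) + x2(y3-y1) + x3(y1-y2)| / 2
= |2*(1-16) + -18*(16-17) + 17*(17-1)| / 2
= 130

130


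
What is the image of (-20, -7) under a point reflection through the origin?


Reflection through origin: (x, y) -> (-x, -y)
(-20, -7) -> (20, 7)

(20, 7)


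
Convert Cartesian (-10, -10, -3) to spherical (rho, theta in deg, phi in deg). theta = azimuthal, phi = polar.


rho = sqrt((-10)^2 + (-10)^2 + (-3)^2) = 14.4568
theta = atan2(-10, -10) = 225 deg
phi = acos(-3/14.4568) = 101.9767 deg

rho = 14.4568, theta = 225 deg, phi = 101.9767 deg


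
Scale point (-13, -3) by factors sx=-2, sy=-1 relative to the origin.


Scaling: (x*sx, y*sy) = (-13*-2, -3*-1) = (26, 3)

(26, 3)


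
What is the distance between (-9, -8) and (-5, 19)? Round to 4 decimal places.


d = sqrt((-5--9)^2 + (19--8)^2) = 27.2947

27.2947


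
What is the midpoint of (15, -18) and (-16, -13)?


Midpoint = ((15+-16)/2, (-18+-13)/2) = (-0.5, -15.5)

(-0.5, -15.5)


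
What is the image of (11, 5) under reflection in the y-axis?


Reflection across y-axis: (x, y) -> (-x, y)
(11, 5) -> (-11, 5)

(-11, 5)


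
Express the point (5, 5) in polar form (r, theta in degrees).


r = sqrt(5^2 + 5^2) = 7.0711
theta = atan2(5, 5) = 45 degrees

r = 7.0711, theta = 45 degrees


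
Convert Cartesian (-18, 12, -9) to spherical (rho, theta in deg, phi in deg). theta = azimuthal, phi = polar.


rho = sqrt((-18)^2 + 12^2 + (-9)^2) = 23.4307
theta = atan2(12, -18) = 146.3099 deg
phi = acos(-9/23.4307) = 112.5885 deg

rho = 23.4307, theta = 146.3099 deg, phi = 112.5885 deg


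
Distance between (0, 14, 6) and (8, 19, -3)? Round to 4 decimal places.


d = sqrt((8-0)^2 + (19-14)^2 + (-3-6)^2) = 13.0384

13.0384


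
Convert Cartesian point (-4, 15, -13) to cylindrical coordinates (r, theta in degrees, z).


r = sqrt((-4)^2 + 15^2) = 15.5242
theta = atan2(15, -4) = 104.9314 deg
z = -13

r = 15.5242, theta = 104.9314 deg, z = -13


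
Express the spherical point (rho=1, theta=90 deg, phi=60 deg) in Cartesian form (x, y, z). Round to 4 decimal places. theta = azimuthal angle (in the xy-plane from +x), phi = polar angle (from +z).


x = 1 * sin(60) * cos(90) = 0
y = 1 * sin(60) * sin(90) = 0.866
z = 1 * cos(60) = 0.5

(0, 0.866, 0.5)


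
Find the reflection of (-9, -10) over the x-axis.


Reflection across x-axis: (x, y) -> (x, -y)
(-9, -10) -> (-9, 10)

(-9, 10)


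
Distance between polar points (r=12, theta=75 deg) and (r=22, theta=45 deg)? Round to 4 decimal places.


d = sqrt(r1^2 + r2^2 - 2*r1*r2*cos(t2-t1))
d = sqrt(12^2 + 22^2 - 2*12*22*cos(45-75)) = 13.0667

13.0667


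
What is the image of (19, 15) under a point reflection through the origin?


Reflection through origin: (x, y) -> (-x, -y)
(19, 15) -> (-19, -15)

(-19, -15)


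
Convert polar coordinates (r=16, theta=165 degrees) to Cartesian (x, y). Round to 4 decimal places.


x = 16 * cos(165) = -15.4548
y = 16 * sin(165) = 4.1411

(-15.4548, 4.1411)


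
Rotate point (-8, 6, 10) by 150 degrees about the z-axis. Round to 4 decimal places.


x' = -8*cos(150) - 6*sin(150) = 3.9282
y' = -8*sin(150) + 6*cos(150) = -9.1962
z' = 10

(3.9282, -9.1962, 10)


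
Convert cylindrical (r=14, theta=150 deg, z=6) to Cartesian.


x = 14 * cos(150) = -12.1244
y = 14 * sin(150) = 7
z = 6

(-12.1244, 7, 6)


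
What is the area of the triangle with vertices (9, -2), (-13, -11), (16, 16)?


Area = |x1(y2-y3) + x2(y3-y1) + x3(y1-y2)| / 2
= |9*(-11-16) + -13*(16--2) + 16*(-2--11)| / 2
= 166.5

166.5


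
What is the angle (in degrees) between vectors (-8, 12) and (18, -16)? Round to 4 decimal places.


dot = -8*18 + 12*-16 = -336
|u| = 14.4222, |v| = 24.0832
cos(angle) = -0.9674
angle = 165.3236 degrees

165.3236 degrees


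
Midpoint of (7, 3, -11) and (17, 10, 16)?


Midpoint = ((7+17)/2, (3+10)/2, (-11+16)/2) = (12, 6.5, 2.5)

(12, 6.5, 2.5)


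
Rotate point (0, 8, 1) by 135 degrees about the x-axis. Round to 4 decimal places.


x' = 0
y' = 8*cos(135) - 1*sin(135) = -6.364
z' = 8*sin(135) + 1*cos(135) = 4.9497

(0, -6.364, 4.9497)


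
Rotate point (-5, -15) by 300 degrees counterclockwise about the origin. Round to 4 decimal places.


x' = -5*cos(300) - -15*sin(300) = -15.4904
y' = -5*sin(300) + -15*cos(300) = -3.1699

(-15.4904, -3.1699)


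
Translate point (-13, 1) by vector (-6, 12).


Translation: (x+dx, y+dy) = (-13+-6, 1+12) = (-19, 13)

(-19, 13)


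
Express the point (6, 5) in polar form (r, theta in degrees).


r = sqrt(6^2 + 5^2) = 7.8102
theta = atan2(5, 6) = 39.8056 degrees

r = 7.8102, theta = 39.8056 degrees


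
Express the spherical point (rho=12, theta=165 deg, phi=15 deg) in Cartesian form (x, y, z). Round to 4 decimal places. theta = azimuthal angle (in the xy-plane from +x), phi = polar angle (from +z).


x = 12 * sin(15) * cos(165) = -3
y = 12 * sin(15) * sin(165) = 0.8038
z = 12 * cos(15) = 11.5911

(-3, 0.8038, 11.5911)


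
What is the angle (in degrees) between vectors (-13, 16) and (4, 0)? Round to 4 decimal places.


dot = -13*4 + 16*0 = -52
|u| = 20.6155, |v| = 4
cos(angle) = -0.6306
angle = 129.0939 degrees

129.0939 degrees


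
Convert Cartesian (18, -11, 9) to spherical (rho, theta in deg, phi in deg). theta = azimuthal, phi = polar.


rho = sqrt(18^2 + (-11)^2 + 9^2) = 22.9347
theta = atan2(-11, 18) = 328.5704 deg
phi = acos(9/22.9347) = 66.8949 deg

rho = 22.9347, theta = 328.5704 deg, phi = 66.8949 deg


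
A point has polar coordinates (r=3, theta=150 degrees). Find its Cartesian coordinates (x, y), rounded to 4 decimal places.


x = 3 * cos(150) = -2.5981
y = 3 * sin(150) = 1.5

(-2.5981, 1.5)


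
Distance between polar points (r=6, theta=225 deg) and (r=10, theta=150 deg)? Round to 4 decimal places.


d = sqrt(r1^2 + r2^2 - 2*r1*r2*cos(t2-t1))
d = sqrt(6^2 + 10^2 - 2*6*10*cos(150-225)) = 10.2441

10.2441


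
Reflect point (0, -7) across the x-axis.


Reflection across x-axis: (x, y) -> (x, -y)
(0, -7) -> (0, 7)

(0, 7)


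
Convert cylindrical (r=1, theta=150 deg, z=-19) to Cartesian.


x = 1 * cos(150) = -0.866
y = 1 * sin(150) = 0.5
z = -19

(-0.866, 0.5, -19)


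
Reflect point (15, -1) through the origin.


Reflection through origin: (x, y) -> (-x, -y)
(15, -1) -> (-15, 1)

(-15, 1)


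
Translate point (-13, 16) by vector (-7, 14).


Translation: (x+dx, y+dy) = (-13+-7, 16+14) = (-20, 30)

(-20, 30)


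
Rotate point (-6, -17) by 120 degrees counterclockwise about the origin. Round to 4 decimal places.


x' = -6*cos(120) - -17*sin(120) = 17.7224
y' = -6*sin(120) + -17*cos(120) = 3.3038

(17.7224, 3.3038)


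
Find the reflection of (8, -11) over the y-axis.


Reflection across y-axis: (x, y) -> (-x, y)
(8, -11) -> (-8, -11)

(-8, -11)


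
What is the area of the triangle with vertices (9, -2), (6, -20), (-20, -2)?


Area = |x1(y2-y3) + x2(y3-y1) + x3(y1-y2)| / 2
= |9*(-20--2) + 6*(-2--2) + -20*(-2--20)| / 2
= 261

261


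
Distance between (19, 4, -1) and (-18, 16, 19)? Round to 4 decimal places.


d = sqrt((-18-19)^2 + (16-4)^2 + (19--1)^2) = 43.7379

43.7379


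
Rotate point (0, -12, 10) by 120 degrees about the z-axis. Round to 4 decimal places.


x' = 0*cos(120) - -12*sin(120) = 10.3923
y' = 0*sin(120) + -12*cos(120) = 6
z' = 10

(10.3923, 6, 10)


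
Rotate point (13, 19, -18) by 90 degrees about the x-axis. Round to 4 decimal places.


x' = 13
y' = 19*cos(90) - -18*sin(90) = 18
z' = 19*sin(90) + -18*cos(90) = 19

(13, 18, 19)


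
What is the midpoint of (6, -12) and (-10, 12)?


Midpoint = ((6+-10)/2, (-12+12)/2) = (-2, 0)

(-2, 0)


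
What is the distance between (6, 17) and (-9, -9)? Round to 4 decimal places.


d = sqrt((-9-6)^2 + (-9-17)^2) = 30.0167

30.0167


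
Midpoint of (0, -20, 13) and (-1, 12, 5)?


Midpoint = ((0+-1)/2, (-20+12)/2, (13+5)/2) = (-0.5, -4, 9)

(-0.5, -4, 9)


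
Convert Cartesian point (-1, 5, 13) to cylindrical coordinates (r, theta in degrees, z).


r = sqrt((-1)^2 + 5^2) = 5.099
theta = atan2(5, -1) = 101.3099 deg
z = 13

r = 5.099, theta = 101.3099 deg, z = 13


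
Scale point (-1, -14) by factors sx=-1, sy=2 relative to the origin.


Scaling: (x*sx, y*sy) = (-1*-1, -14*2) = (1, -28)

(1, -28)


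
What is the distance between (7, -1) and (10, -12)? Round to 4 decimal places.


d = sqrt((10-7)^2 + (-12--1)^2) = 11.4018

11.4018


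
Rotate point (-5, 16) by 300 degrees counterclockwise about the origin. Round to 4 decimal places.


x' = -5*cos(300) - 16*sin(300) = 11.3564
y' = -5*sin(300) + 16*cos(300) = 12.3301

(11.3564, 12.3301)


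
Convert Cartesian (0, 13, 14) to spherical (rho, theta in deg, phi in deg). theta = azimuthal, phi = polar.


rho = sqrt(0^2 + 13^2 + 14^2) = 19.105
theta = atan2(13, 0) = 90 deg
phi = acos(14/19.105) = 42.8789 deg

rho = 19.105, theta = 90 deg, phi = 42.8789 deg


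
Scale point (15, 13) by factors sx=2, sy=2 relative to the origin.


Scaling: (x*sx, y*sy) = (15*2, 13*2) = (30, 26)

(30, 26)


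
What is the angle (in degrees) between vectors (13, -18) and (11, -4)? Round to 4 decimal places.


dot = 13*11 + -18*-4 = 215
|u| = 22.2036, |v| = 11.7047
cos(angle) = 0.8273
angle = 34.1792 degrees

34.1792 degrees


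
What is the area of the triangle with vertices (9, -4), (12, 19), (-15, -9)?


Area = |x1(y2-y3) + x2(y3-y1) + x3(y1-y2)| / 2
= |9*(19--9) + 12*(-9--4) + -15*(-4-19)| / 2
= 268.5

268.5


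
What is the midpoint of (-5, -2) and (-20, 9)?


Midpoint = ((-5+-20)/2, (-2+9)/2) = (-12.5, 3.5)

(-12.5, 3.5)


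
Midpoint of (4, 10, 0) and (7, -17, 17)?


Midpoint = ((4+7)/2, (10+-17)/2, (0+17)/2) = (5.5, -3.5, 8.5)

(5.5, -3.5, 8.5)


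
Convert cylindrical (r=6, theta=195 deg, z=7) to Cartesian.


x = 6 * cos(195) = -5.7956
y = 6 * sin(195) = -1.5529
z = 7

(-5.7956, -1.5529, 7)


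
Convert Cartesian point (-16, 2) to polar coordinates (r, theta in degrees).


r = sqrt((-16)^2 + 2^2) = 16.1245
theta = atan2(2, -16) = 172.875 degrees

r = 16.1245, theta = 172.875 degrees


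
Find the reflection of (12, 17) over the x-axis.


Reflection across x-axis: (x, y) -> (x, -y)
(12, 17) -> (12, -17)

(12, -17)


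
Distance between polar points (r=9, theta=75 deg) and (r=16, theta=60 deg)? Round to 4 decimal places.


d = sqrt(r1^2 + r2^2 - 2*r1*r2*cos(t2-t1))
d = sqrt(9^2 + 16^2 - 2*9*16*cos(60-75)) = 7.669

7.669


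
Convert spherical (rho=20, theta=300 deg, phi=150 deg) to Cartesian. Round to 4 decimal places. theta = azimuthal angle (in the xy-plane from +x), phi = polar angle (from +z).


x = 20 * sin(150) * cos(300) = 5
y = 20 * sin(150) * sin(300) = -8.6603
z = 20 * cos(150) = -17.3205

(5, -8.6603, -17.3205)


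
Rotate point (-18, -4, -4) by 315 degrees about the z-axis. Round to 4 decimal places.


x' = -18*cos(315) - -4*sin(315) = -15.5563
y' = -18*sin(315) + -4*cos(315) = 9.8995
z' = -4

(-15.5563, 9.8995, -4)


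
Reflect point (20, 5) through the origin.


Reflection through origin: (x, y) -> (-x, -y)
(20, 5) -> (-20, -5)

(-20, -5)


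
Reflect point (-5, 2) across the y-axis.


Reflection across y-axis: (x, y) -> (-x, y)
(-5, 2) -> (5, 2)

(5, 2)


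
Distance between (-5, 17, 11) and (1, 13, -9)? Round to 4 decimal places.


d = sqrt((1--5)^2 + (13-17)^2 + (-9-11)^2) = 21.2603

21.2603


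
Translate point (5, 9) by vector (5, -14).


Translation: (x+dx, y+dy) = (5+5, 9+-14) = (10, -5)

(10, -5)


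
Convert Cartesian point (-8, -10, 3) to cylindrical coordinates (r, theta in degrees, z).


r = sqrt((-8)^2 + (-10)^2) = 12.8062
theta = atan2(-10, -8) = 231.3402 deg
z = 3

r = 12.8062, theta = 231.3402 deg, z = 3


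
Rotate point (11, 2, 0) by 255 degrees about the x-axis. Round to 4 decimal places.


x' = 11
y' = 2*cos(255) - 0*sin(255) = -0.5176
z' = 2*sin(255) + 0*cos(255) = -1.9319

(11, -0.5176, -1.9319)


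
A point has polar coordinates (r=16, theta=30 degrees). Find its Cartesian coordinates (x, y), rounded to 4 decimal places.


x = 16 * cos(30) = 13.8564
y = 16 * sin(30) = 8

(13.8564, 8)


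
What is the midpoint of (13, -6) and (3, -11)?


Midpoint = ((13+3)/2, (-6+-11)/2) = (8, -8.5)

(8, -8.5)


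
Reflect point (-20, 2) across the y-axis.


Reflection across y-axis: (x, y) -> (-x, y)
(-20, 2) -> (20, 2)

(20, 2)


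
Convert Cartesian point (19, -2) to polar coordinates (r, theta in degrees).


r = sqrt(19^2 + (-2)^2) = 19.105
theta = atan2(-2, 19) = 353.991 degrees

r = 19.105, theta = 353.991 degrees


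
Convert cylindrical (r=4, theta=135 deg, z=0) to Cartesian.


x = 4 * cos(135) = -2.8284
y = 4 * sin(135) = 2.8284
z = 0

(-2.8284, 2.8284, 0)


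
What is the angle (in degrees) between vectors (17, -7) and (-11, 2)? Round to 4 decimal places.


dot = 17*-11 + -7*2 = -201
|u| = 18.3848, |v| = 11.1803
cos(angle) = -0.9779
angle = 167.9247 degrees

167.9247 degrees


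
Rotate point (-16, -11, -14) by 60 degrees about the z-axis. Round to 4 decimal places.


x' = -16*cos(60) - -11*sin(60) = 1.5263
y' = -16*sin(60) + -11*cos(60) = -19.3564
z' = -14

(1.5263, -19.3564, -14)


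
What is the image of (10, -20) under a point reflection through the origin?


Reflection through origin: (x, y) -> (-x, -y)
(10, -20) -> (-10, 20)

(-10, 20)


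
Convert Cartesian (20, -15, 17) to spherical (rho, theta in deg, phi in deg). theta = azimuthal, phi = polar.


rho = sqrt(20^2 + (-15)^2 + 17^2) = 30.2324
theta = atan2(-15, 20) = 323.1301 deg
phi = acos(17/30.2324) = 55.7843 deg

rho = 30.2324, theta = 323.1301 deg, phi = 55.7843 deg


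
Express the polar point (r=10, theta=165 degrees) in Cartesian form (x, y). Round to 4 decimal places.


x = 10 * cos(165) = -9.6593
y = 10 * sin(165) = 2.5882

(-9.6593, 2.5882)


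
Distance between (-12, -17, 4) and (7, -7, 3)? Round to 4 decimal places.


d = sqrt((7--12)^2 + (-7--17)^2 + (3-4)^2) = 21.4942

21.4942


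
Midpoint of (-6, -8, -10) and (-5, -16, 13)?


Midpoint = ((-6+-5)/2, (-8+-16)/2, (-10+13)/2) = (-5.5, -12, 1.5)

(-5.5, -12, 1.5)


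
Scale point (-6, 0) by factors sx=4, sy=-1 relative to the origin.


Scaling: (x*sx, y*sy) = (-6*4, 0*-1) = (-24, 0)

(-24, 0)


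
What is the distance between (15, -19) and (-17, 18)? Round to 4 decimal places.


d = sqrt((-17-15)^2 + (18--19)^2) = 48.9183

48.9183


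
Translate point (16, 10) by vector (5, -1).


Translation: (x+dx, y+dy) = (16+5, 10+-1) = (21, 9)

(21, 9)


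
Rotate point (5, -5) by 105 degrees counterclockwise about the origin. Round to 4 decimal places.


x' = 5*cos(105) - -5*sin(105) = 3.5355
y' = 5*sin(105) + -5*cos(105) = 6.1237

(3.5355, 6.1237)


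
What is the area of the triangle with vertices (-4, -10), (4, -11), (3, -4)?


Area = |x1(y2-y3) + x2(y3-y1) + x3(y1-y2)| / 2
= |-4*(-11--4) + 4*(-4--10) + 3*(-10--11)| / 2
= 27.5

27.5


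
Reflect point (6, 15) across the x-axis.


Reflection across x-axis: (x, y) -> (x, -y)
(6, 15) -> (6, -15)

(6, -15)


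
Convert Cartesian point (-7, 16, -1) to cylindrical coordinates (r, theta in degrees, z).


r = sqrt((-7)^2 + 16^2) = 17.4642
theta = atan2(16, -7) = 113.6294 deg
z = -1

r = 17.4642, theta = 113.6294 deg, z = -1


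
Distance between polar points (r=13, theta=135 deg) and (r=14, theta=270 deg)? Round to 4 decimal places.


d = sqrt(r1^2 + r2^2 - 2*r1*r2*cos(t2-t1))
d = sqrt(13^2 + 14^2 - 2*13*14*cos(270-135)) = 24.9477

24.9477


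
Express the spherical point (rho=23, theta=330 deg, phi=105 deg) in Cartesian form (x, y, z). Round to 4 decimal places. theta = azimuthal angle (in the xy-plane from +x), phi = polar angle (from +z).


x = 23 * sin(105) * cos(330) = 19.2399
y = 23 * sin(105) * sin(330) = -11.1081
z = 23 * cos(105) = -5.9528

(19.2399, -11.1081, -5.9528)


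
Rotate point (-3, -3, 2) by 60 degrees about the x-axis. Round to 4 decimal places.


x' = -3
y' = -3*cos(60) - 2*sin(60) = -3.2321
z' = -3*sin(60) + 2*cos(60) = -1.5981

(-3, -3.2321, -1.5981)


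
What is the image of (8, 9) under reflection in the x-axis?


Reflection across x-axis: (x, y) -> (x, -y)
(8, 9) -> (8, -9)

(8, -9)


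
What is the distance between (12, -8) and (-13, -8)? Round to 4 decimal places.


d = sqrt((-13-12)^2 + (-8--8)^2) = 25

25


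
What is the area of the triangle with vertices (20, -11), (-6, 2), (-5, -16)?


Area = |x1(y2-y3) + x2(y3-y1) + x3(y1-y2)| / 2
= |20*(2--16) + -6*(-16--11) + -5*(-11-2)| / 2
= 227.5

227.5


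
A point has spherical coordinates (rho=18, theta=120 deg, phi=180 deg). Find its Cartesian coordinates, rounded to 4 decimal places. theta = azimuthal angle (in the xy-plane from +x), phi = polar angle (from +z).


x = 18 * sin(180) * cos(120) = 0
y = 18 * sin(180) * sin(120) = 0
z = 18 * cos(180) = -18

(0, 0, -18)


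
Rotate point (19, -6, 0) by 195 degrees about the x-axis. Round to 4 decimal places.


x' = 19
y' = -6*cos(195) - 0*sin(195) = 5.7956
z' = -6*sin(195) + 0*cos(195) = 1.5529

(19, 5.7956, 1.5529)


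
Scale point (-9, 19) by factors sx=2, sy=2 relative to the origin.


Scaling: (x*sx, y*sy) = (-9*2, 19*2) = (-18, 38)

(-18, 38)


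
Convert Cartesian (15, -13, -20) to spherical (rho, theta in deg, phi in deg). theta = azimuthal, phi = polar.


rho = sqrt(15^2 + (-13)^2 + (-20)^2) = 28.178
theta = atan2(-13, 15) = 319.0856 deg
phi = acos(-20/28.178) = 135.2165 deg

rho = 28.178, theta = 319.0856 deg, phi = 135.2165 deg


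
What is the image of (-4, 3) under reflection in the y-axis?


Reflection across y-axis: (x, y) -> (-x, y)
(-4, 3) -> (4, 3)

(4, 3)


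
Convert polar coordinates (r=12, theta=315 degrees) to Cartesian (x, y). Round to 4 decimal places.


x = 12 * cos(315) = 8.4853
y = 12 * sin(315) = -8.4853

(8.4853, -8.4853)


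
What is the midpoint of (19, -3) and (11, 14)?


Midpoint = ((19+11)/2, (-3+14)/2) = (15, 5.5)

(15, 5.5)


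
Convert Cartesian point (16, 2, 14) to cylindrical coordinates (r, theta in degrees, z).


r = sqrt(16^2 + 2^2) = 16.1245
theta = atan2(2, 16) = 7.125 deg
z = 14

r = 16.1245, theta = 7.125 deg, z = 14


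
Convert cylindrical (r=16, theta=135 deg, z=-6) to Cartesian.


x = 16 * cos(135) = -11.3137
y = 16 * sin(135) = 11.3137
z = -6

(-11.3137, 11.3137, -6)


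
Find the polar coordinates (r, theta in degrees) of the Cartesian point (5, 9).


r = sqrt(5^2 + 9^2) = 10.2956
theta = atan2(9, 5) = 60.9454 degrees

r = 10.2956, theta = 60.9454 degrees


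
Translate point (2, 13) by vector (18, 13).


Translation: (x+dx, y+dy) = (2+18, 13+13) = (20, 26)

(20, 26)


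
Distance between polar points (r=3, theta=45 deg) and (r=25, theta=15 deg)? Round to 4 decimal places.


d = sqrt(r1^2 + r2^2 - 2*r1*r2*cos(t2-t1))
d = sqrt(3^2 + 25^2 - 2*3*25*cos(15-45)) = 22.4521

22.4521


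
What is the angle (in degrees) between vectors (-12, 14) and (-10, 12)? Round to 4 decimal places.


dot = -12*-10 + 14*12 = 288
|u| = 18.4391, |v| = 15.6205
cos(angle) = 0.9999
angle = 0.7957 degrees

0.7957 degrees


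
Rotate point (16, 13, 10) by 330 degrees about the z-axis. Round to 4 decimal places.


x' = 16*cos(330) - 13*sin(330) = 20.3564
y' = 16*sin(330) + 13*cos(330) = 3.2583
z' = 10

(20.3564, 3.2583, 10)


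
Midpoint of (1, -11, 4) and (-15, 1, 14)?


Midpoint = ((1+-15)/2, (-11+1)/2, (4+14)/2) = (-7, -5, 9)

(-7, -5, 9)


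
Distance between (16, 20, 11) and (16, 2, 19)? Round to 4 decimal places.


d = sqrt((16-16)^2 + (2-20)^2 + (19-11)^2) = 19.6977

19.6977


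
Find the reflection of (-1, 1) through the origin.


Reflection through origin: (x, y) -> (-x, -y)
(-1, 1) -> (1, -1)

(1, -1)


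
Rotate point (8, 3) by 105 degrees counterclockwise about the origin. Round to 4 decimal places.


x' = 8*cos(105) - 3*sin(105) = -4.9683
y' = 8*sin(105) + 3*cos(105) = 6.9509

(-4.9683, 6.9509)


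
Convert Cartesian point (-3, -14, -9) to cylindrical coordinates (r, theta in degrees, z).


r = sqrt((-3)^2 + (-14)^2) = 14.3178
theta = atan2(-14, -3) = 257.9052 deg
z = -9

r = 14.3178, theta = 257.9052 deg, z = -9


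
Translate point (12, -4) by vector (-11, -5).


Translation: (x+dx, y+dy) = (12+-11, -4+-5) = (1, -9)

(1, -9)


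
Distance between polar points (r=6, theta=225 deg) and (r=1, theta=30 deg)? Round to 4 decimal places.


d = sqrt(r1^2 + r2^2 - 2*r1*r2*cos(t2-t1))
d = sqrt(6^2 + 1^2 - 2*6*1*cos(30-225)) = 6.9707

6.9707


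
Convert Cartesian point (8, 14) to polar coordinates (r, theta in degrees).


r = sqrt(8^2 + 14^2) = 16.1245
theta = atan2(14, 8) = 60.2551 degrees

r = 16.1245, theta = 60.2551 degrees


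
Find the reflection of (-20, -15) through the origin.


Reflection through origin: (x, y) -> (-x, -y)
(-20, -15) -> (20, 15)

(20, 15)


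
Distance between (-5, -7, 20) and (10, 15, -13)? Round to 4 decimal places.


d = sqrt((10--5)^2 + (15--7)^2 + (-13-20)^2) = 42.4028

42.4028


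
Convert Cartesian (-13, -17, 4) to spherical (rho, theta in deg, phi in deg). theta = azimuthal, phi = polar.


rho = sqrt((-13)^2 + (-17)^2 + 4^2) = 21.7715
theta = atan2(-17, -13) = 232.5946 deg
phi = acos(4/21.7715) = 79.4131 deg

rho = 21.7715, theta = 232.5946 deg, phi = 79.4131 deg


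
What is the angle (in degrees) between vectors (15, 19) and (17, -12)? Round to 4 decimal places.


dot = 15*17 + 19*-12 = 27
|u| = 24.2074, |v| = 20.8087
cos(angle) = 0.0536
angle = 86.9274 degrees

86.9274 degrees


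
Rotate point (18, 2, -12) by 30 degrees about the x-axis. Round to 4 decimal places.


x' = 18
y' = 2*cos(30) - -12*sin(30) = 7.7321
z' = 2*sin(30) + -12*cos(30) = -9.3923

(18, 7.7321, -9.3923)


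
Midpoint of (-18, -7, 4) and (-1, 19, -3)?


Midpoint = ((-18+-1)/2, (-7+19)/2, (4+-3)/2) = (-9.5, 6, 0.5)

(-9.5, 6, 0.5)


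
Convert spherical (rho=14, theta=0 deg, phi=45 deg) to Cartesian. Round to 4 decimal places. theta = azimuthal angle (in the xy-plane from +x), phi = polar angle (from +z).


x = 14 * sin(45) * cos(0) = 9.8995
y = 14 * sin(45) * sin(0) = 0
z = 14 * cos(45) = 9.8995

(9.8995, 0, 9.8995)


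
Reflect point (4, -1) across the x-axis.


Reflection across x-axis: (x, y) -> (x, -y)
(4, -1) -> (4, 1)

(4, 1)


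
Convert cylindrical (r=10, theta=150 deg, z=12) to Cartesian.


x = 10 * cos(150) = -8.6603
y = 10 * sin(150) = 5
z = 12

(-8.6603, 5, 12)


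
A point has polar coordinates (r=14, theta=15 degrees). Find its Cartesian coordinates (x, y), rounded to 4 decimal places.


x = 14 * cos(15) = 13.523
y = 14 * sin(15) = 3.6235

(13.523, 3.6235)


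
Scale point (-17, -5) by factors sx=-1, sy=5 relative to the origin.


Scaling: (x*sx, y*sy) = (-17*-1, -5*5) = (17, -25)

(17, -25)


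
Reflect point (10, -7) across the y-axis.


Reflection across y-axis: (x, y) -> (-x, y)
(10, -7) -> (-10, -7)

(-10, -7)


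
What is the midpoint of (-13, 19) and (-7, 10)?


Midpoint = ((-13+-7)/2, (19+10)/2) = (-10, 14.5)

(-10, 14.5)


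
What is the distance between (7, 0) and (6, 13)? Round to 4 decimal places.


d = sqrt((6-7)^2 + (13-0)^2) = 13.0384

13.0384


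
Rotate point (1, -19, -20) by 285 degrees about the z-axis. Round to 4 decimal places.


x' = 1*cos(285) - -19*sin(285) = -18.0938
y' = 1*sin(285) + -19*cos(285) = -5.8835
z' = -20

(-18.0938, -5.8835, -20)


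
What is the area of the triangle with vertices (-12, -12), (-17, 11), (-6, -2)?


Area = |x1(y2-y3) + x2(y3-y1) + x3(y1-y2)| / 2
= |-12*(11--2) + -17*(-2--12) + -6*(-12-11)| / 2
= 94

94


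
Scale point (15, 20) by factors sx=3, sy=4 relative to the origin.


Scaling: (x*sx, y*sy) = (15*3, 20*4) = (45, 80)

(45, 80)


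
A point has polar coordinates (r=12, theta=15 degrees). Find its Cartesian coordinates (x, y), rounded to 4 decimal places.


x = 12 * cos(15) = 11.5911
y = 12 * sin(15) = 3.1058

(11.5911, 3.1058)


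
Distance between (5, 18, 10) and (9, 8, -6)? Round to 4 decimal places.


d = sqrt((9-5)^2 + (8-18)^2 + (-6-10)^2) = 19.2873

19.2873


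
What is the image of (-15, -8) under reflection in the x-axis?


Reflection across x-axis: (x, y) -> (x, -y)
(-15, -8) -> (-15, 8)

(-15, 8)


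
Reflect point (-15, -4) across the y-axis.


Reflection across y-axis: (x, y) -> (-x, y)
(-15, -4) -> (15, -4)

(15, -4)


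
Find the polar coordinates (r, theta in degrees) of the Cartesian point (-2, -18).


r = sqrt((-2)^2 + (-18)^2) = 18.1108
theta = atan2(-18, -2) = 263.6598 degrees

r = 18.1108, theta = 263.6598 degrees


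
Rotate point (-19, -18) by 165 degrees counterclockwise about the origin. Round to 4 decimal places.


x' = -19*cos(165) - -18*sin(165) = 23.0113
y' = -19*sin(165) + -18*cos(165) = 12.4691

(23.0113, 12.4691)


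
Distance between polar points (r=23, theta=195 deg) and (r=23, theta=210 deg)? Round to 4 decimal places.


d = sqrt(r1^2 + r2^2 - 2*r1*r2*cos(t2-t1))
d = sqrt(23^2 + 23^2 - 2*23*23*cos(210-195)) = 6.0042

6.0042


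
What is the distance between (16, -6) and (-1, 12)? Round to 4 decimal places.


d = sqrt((-1-16)^2 + (12--6)^2) = 24.7588

24.7588


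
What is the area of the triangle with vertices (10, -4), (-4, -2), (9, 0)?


Area = |x1(y2-y3) + x2(y3-y1) + x3(y1-y2)| / 2
= |10*(-2-0) + -4*(0--4) + 9*(-4--2)| / 2
= 27

27


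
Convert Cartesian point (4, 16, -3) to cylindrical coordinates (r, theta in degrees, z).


r = sqrt(4^2 + 16^2) = 16.4924
theta = atan2(16, 4) = 75.9638 deg
z = -3

r = 16.4924, theta = 75.9638 deg, z = -3


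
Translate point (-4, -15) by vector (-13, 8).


Translation: (x+dx, y+dy) = (-4+-13, -15+8) = (-17, -7)

(-17, -7)


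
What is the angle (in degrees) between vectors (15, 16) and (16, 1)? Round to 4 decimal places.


dot = 15*16 + 16*1 = 256
|u| = 21.9317, |v| = 16.0312
cos(angle) = 0.7281
angle = 43.2713 degrees

43.2713 degrees


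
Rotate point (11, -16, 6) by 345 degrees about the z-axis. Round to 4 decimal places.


x' = 11*cos(345) - -16*sin(345) = 6.4841
y' = 11*sin(345) + -16*cos(345) = -18.3018
z' = 6

(6.4841, -18.3018, 6)


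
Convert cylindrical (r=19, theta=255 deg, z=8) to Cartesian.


x = 19 * cos(255) = -4.9176
y = 19 * sin(255) = -18.3526
z = 8

(-4.9176, -18.3526, 8)


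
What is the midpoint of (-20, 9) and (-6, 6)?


Midpoint = ((-20+-6)/2, (9+6)/2) = (-13, 7.5)

(-13, 7.5)


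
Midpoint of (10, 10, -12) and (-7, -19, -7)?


Midpoint = ((10+-7)/2, (10+-19)/2, (-12+-7)/2) = (1.5, -4.5, -9.5)

(1.5, -4.5, -9.5)


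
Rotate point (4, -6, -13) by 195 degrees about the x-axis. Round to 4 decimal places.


x' = 4
y' = -6*cos(195) - -13*sin(195) = 2.4309
z' = -6*sin(195) + -13*cos(195) = 14.11

(4, 2.4309, 14.11)


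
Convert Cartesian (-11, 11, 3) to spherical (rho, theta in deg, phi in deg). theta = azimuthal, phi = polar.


rho = sqrt((-11)^2 + 11^2 + 3^2) = 15.843
theta = atan2(11, -11) = 135 deg
phi = acos(3/15.843) = 79.0847 deg

rho = 15.843, theta = 135 deg, phi = 79.0847 deg


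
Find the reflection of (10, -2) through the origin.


Reflection through origin: (x, y) -> (-x, -y)
(10, -2) -> (-10, 2)

(-10, 2)


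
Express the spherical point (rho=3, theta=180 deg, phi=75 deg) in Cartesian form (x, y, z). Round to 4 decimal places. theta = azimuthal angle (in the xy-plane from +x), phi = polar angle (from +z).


x = 3 * sin(75) * cos(180) = -2.8978
y = 3 * sin(75) * sin(180) = 0
z = 3 * cos(75) = 0.7765

(-2.8978, 0, 0.7765)


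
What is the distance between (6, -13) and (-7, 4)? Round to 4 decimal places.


d = sqrt((-7-6)^2 + (4--13)^2) = 21.4009

21.4009


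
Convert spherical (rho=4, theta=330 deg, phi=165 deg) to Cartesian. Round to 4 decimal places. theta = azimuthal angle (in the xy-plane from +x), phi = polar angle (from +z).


x = 4 * sin(165) * cos(330) = 0.8966
y = 4 * sin(165) * sin(330) = -0.5176
z = 4 * cos(165) = -3.8637

(0.8966, -0.5176, -3.8637)


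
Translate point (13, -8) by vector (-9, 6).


Translation: (x+dx, y+dy) = (13+-9, -8+6) = (4, -2)

(4, -2)


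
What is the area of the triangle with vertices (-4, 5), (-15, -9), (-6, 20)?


Area = |x1(y2-y3) + x2(y3-y1) + x3(y1-y2)| / 2
= |-4*(-9-20) + -15*(20-5) + -6*(5--9)| / 2
= 96.5

96.5


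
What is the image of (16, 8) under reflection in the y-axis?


Reflection across y-axis: (x, y) -> (-x, y)
(16, 8) -> (-16, 8)

(-16, 8)


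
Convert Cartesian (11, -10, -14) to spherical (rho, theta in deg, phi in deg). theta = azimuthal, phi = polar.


rho = sqrt(11^2 + (-10)^2 + (-14)^2) = 20.4206
theta = atan2(-10, 11) = 317.7263 deg
phi = acos(-14/20.4206) = 133.2815 deg

rho = 20.4206, theta = 317.7263 deg, phi = 133.2815 deg


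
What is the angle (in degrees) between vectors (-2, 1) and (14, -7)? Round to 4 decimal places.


dot = -2*14 + 1*-7 = -35
|u| = 2.2361, |v| = 15.6525
cos(angle) = -1
angle = 180 degrees

180 degrees


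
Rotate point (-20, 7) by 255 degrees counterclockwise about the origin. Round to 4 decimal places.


x' = -20*cos(255) - 7*sin(255) = 11.9379
y' = -20*sin(255) + 7*cos(255) = 17.5068

(11.9379, 17.5068)


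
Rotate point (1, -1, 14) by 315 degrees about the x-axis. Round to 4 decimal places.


x' = 1
y' = -1*cos(315) - 14*sin(315) = 9.1924
z' = -1*sin(315) + 14*cos(315) = 10.6066

(1, 9.1924, 10.6066)


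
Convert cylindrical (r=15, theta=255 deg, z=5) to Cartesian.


x = 15 * cos(255) = -3.8823
y = 15 * sin(255) = -14.4889
z = 5

(-3.8823, -14.4889, 5)


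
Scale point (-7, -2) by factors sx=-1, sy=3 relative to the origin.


Scaling: (x*sx, y*sy) = (-7*-1, -2*3) = (7, -6)

(7, -6)


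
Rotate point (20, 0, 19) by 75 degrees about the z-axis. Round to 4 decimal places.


x' = 20*cos(75) - 0*sin(75) = 5.1764
y' = 20*sin(75) + 0*cos(75) = 19.3185
z' = 19

(5.1764, 19.3185, 19)


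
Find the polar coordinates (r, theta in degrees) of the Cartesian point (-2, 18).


r = sqrt((-2)^2 + 18^2) = 18.1108
theta = atan2(18, -2) = 96.3402 degrees

r = 18.1108, theta = 96.3402 degrees


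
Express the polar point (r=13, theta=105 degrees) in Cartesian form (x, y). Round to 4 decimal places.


x = 13 * cos(105) = -3.3646
y = 13 * sin(105) = 12.557

(-3.3646, 12.557)


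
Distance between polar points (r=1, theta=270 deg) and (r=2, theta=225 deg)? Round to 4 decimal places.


d = sqrt(r1^2 + r2^2 - 2*r1*r2*cos(t2-t1))
d = sqrt(1^2 + 2^2 - 2*1*2*cos(225-270)) = 1.4736

1.4736


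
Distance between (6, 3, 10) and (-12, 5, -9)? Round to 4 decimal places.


d = sqrt((-12-6)^2 + (5-3)^2 + (-9-10)^2) = 26.2488

26.2488


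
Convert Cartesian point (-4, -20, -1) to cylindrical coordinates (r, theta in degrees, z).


r = sqrt((-4)^2 + (-20)^2) = 20.3961
theta = atan2(-20, -4) = 258.6901 deg
z = -1

r = 20.3961, theta = 258.6901 deg, z = -1


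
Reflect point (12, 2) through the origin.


Reflection through origin: (x, y) -> (-x, -y)
(12, 2) -> (-12, -2)

(-12, -2)


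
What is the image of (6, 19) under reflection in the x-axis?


Reflection across x-axis: (x, y) -> (x, -y)
(6, 19) -> (6, -19)

(6, -19)


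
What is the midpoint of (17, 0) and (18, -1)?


Midpoint = ((17+18)/2, (0+-1)/2) = (17.5, -0.5)

(17.5, -0.5)


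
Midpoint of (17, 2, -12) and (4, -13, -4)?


Midpoint = ((17+4)/2, (2+-13)/2, (-12+-4)/2) = (10.5, -5.5, -8)

(10.5, -5.5, -8)


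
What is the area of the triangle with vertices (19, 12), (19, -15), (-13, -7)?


Area = |x1(y2-y3) + x2(y3-y1) + x3(y1-y2)| / 2
= |19*(-15--7) + 19*(-7-12) + -13*(12--15)| / 2
= 432

432


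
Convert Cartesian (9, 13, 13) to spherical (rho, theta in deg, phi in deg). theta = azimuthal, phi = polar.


rho = sqrt(9^2 + 13^2 + 13^2) = 20.4695
theta = atan2(13, 9) = 55.3048 deg
phi = acos(13/20.4695) = 50.5732 deg

rho = 20.4695, theta = 55.3048 deg, phi = 50.5732 deg


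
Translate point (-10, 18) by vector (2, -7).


Translation: (x+dx, y+dy) = (-10+2, 18+-7) = (-8, 11)

(-8, 11)


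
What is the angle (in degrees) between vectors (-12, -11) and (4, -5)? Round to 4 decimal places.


dot = -12*4 + -11*-5 = 7
|u| = 16.2788, |v| = 6.4031
cos(angle) = 0.0672
angle = 86.1494 degrees

86.1494 degrees


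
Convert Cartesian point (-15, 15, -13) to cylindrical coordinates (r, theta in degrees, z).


r = sqrt((-15)^2 + 15^2) = 21.2132
theta = atan2(15, -15) = 135 deg
z = -13

r = 21.2132, theta = 135 deg, z = -13


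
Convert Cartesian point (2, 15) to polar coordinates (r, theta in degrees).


r = sqrt(2^2 + 15^2) = 15.1327
theta = atan2(15, 2) = 82.4054 degrees

r = 15.1327, theta = 82.4054 degrees


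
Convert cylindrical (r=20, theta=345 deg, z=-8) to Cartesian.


x = 20 * cos(345) = 19.3185
y = 20 * sin(345) = -5.1764
z = -8

(19.3185, -5.1764, -8)


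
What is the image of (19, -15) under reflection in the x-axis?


Reflection across x-axis: (x, y) -> (x, -y)
(19, -15) -> (19, 15)

(19, 15)


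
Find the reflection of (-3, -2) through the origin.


Reflection through origin: (x, y) -> (-x, -y)
(-3, -2) -> (3, 2)

(3, 2)


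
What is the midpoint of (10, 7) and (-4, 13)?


Midpoint = ((10+-4)/2, (7+13)/2) = (3, 10)

(3, 10)


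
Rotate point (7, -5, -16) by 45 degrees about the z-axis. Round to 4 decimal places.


x' = 7*cos(45) - -5*sin(45) = 8.4853
y' = 7*sin(45) + -5*cos(45) = 1.4142
z' = -16

(8.4853, 1.4142, -16)


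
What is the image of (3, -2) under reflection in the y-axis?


Reflection across y-axis: (x, y) -> (-x, y)
(3, -2) -> (-3, -2)

(-3, -2)


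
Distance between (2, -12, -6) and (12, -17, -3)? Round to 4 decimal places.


d = sqrt((12-2)^2 + (-17--12)^2 + (-3--6)^2) = 11.5758

11.5758


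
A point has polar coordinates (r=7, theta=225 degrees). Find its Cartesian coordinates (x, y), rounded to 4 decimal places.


x = 7 * cos(225) = -4.9497
y = 7 * sin(225) = -4.9497

(-4.9497, -4.9497)


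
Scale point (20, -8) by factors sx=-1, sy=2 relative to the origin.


Scaling: (x*sx, y*sy) = (20*-1, -8*2) = (-20, -16)

(-20, -16)


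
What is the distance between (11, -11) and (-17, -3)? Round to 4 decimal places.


d = sqrt((-17-11)^2 + (-3--11)^2) = 29.1204

29.1204


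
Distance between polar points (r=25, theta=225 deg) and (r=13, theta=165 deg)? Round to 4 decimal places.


d = sqrt(r1^2 + r2^2 - 2*r1*r2*cos(t2-t1))
d = sqrt(25^2 + 13^2 - 2*25*13*cos(165-225)) = 21.6564

21.6564


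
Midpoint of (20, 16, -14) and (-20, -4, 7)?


Midpoint = ((20+-20)/2, (16+-4)/2, (-14+7)/2) = (0, 6, -3.5)

(0, 6, -3.5)


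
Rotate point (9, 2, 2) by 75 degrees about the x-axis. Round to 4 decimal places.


x' = 9
y' = 2*cos(75) - 2*sin(75) = -1.4142
z' = 2*sin(75) + 2*cos(75) = 2.4495

(9, -1.4142, 2.4495)


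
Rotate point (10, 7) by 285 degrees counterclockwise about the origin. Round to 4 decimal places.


x' = 10*cos(285) - 7*sin(285) = 9.3497
y' = 10*sin(285) + 7*cos(285) = -7.8475

(9.3497, -7.8475)


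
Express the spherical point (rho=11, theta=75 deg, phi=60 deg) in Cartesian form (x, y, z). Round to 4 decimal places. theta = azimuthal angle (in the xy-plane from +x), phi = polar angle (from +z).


x = 11 * sin(60) * cos(75) = 2.4656
y = 11 * sin(60) * sin(75) = 9.2017
z = 11 * cos(60) = 5.5

(2.4656, 9.2017, 5.5)
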